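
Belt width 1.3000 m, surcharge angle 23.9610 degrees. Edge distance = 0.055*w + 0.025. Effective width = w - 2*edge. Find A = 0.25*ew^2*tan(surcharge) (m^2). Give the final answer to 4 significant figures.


edge = 0.055*1.3000 + 0.025 = 0.0965 m
ew = 1.3000 - 2*0.0965 = 1.107 m
A = 0.25 * 1.107^2 * tan(23.9610 deg)
A = 0.1362 m^2


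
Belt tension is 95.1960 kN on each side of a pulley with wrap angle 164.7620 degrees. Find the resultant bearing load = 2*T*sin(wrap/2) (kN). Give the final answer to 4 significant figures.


F = 2 * 95.1960 * sin(164.7620/2 deg)
F = 188.7 kN


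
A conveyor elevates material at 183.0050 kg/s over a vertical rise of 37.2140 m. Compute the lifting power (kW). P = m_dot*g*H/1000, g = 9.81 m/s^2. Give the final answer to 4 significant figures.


P = 183.0050 * 9.81 * 37.2140 / 1000
P = 66.81 kW


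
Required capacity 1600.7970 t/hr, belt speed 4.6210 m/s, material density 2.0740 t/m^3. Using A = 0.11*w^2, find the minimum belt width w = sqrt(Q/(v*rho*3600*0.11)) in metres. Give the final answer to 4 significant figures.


A_req = 1600.7970 / (4.6210 * 2.0740 * 3600) = 0.0463969 m^2
w = sqrt(0.0463969 / 0.11)
w = 0.6495 m


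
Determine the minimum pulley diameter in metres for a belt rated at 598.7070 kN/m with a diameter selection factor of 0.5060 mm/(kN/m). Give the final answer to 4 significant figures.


D = 598.7070 * 0.5060 / 1000
D = 0.3029 m


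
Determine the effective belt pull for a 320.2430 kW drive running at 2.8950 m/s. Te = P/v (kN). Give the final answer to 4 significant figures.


Te = P / v = 320.2430 / 2.8950
Te = 110.6 kN


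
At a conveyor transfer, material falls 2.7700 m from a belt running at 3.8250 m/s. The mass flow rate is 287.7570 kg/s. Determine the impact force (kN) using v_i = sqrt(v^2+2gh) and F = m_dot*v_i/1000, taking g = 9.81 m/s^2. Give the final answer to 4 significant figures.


v_i = sqrt(3.8250^2 + 2*9.81*2.7700) = 8.3053 m/s
F = 287.7570 * 8.3053 / 1000
F = 2.390 kN


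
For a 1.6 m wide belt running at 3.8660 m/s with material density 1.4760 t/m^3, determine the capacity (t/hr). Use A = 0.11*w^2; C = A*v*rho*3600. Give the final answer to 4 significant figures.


A = 0.11 * 1.6^2 = 0.2816 m^2
C = 0.2816 * 3.8660 * 1.4760 * 3600
C = 5785 t/hr


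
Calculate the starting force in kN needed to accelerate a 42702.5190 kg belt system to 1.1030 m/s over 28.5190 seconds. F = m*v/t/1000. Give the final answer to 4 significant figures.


F = 42702.5190 * 1.1030 / 28.5190 / 1000
F = 1.652 kN


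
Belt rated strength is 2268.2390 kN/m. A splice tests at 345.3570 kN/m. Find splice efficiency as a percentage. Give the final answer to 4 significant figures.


Eff = 345.3570 / 2268.2390 * 100
Eff = 15.23 %


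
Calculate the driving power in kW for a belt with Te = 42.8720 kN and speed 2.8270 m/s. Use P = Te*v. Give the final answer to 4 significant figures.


P = Te * v = 42.8720 * 2.8270
P = 121.2 kW


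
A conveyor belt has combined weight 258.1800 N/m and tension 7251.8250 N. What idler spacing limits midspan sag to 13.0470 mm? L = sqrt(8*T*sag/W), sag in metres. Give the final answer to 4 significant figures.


sag = 13.0470/1000 = 0.013047 m
L = sqrt(8 * 7251.8250 * 0.013047 / 258.1800)
L = 1.712 m


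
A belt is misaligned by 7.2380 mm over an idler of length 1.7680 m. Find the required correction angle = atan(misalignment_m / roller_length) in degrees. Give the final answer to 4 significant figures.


misalign_m = 7.2380 / 1000 = 0.007238 m
angle = atan(0.007238 / 1.7680)
angle = 0.2346 deg


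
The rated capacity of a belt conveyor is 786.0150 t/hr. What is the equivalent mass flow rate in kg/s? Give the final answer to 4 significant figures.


m_dot = 786.0150 * 1000 / 3600
m_dot = 218.3 kg/s


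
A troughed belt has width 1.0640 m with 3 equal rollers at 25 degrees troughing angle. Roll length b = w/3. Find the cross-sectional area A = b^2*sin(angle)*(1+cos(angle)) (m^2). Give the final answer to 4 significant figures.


b = 1.0640/3 = 0.354667 m
A = 0.354667^2 * sin(25 deg) * (1 + cos(25 deg))
A = 0.1013 m^2


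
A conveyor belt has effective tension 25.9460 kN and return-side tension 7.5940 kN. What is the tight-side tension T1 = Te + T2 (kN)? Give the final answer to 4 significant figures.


T1 = Te + T2 = 25.9460 + 7.5940
T1 = 33.54 kN


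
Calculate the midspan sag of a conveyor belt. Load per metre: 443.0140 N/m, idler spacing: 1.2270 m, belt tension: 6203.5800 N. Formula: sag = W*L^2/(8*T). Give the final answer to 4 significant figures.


sag = 443.0140 * 1.2270^2 / (8 * 6203.5800)
sag = 0.01344 m


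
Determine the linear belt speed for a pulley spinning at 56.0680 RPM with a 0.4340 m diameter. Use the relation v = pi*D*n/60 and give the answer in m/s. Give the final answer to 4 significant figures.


v = pi * 0.4340 * 56.0680 / 60
v = 1.274 m/s


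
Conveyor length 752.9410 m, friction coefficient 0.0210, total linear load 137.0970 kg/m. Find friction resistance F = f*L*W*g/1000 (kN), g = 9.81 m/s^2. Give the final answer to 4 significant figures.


F = 0.0210 * 752.9410 * 137.0970 * 9.81 / 1000
F = 21.27 kN


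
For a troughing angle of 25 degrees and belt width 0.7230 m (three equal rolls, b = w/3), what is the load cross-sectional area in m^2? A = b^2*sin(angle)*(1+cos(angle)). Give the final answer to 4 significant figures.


b = 0.7230/3 = 0.241 m
A = 0.241^2 * sin(25 deg) * (1 + cos(25 deg))
A = 0.04679 m^2


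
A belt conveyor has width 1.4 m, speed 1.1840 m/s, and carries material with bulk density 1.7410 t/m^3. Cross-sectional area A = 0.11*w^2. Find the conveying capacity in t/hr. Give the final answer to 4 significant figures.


A = 0.11 * 1.4^2 = 0.2156 m^2
C = 0.2156 * 1.1840 * 1.7410 * 3600
C = 1600 t/hr


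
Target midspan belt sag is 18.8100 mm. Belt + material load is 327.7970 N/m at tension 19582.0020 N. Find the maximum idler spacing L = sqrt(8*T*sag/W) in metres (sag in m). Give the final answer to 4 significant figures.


sag = 18.8100/1000 = 0.018810 m
L = sqrt(8 * 19582.0020 * 0.018810 / 327.7970)
L = 2.998 m


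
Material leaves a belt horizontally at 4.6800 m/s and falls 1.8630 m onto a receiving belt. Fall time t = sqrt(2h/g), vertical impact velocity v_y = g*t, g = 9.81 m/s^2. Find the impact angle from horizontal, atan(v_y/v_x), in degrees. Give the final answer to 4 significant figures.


t = sqrt(2*1.8630/9.81) = 0.616293 s
v_y = 9.81 * 0.616293 = 6.04583 m/s
angle = atan(6.04583 / 4.6800) = 52.26 deg


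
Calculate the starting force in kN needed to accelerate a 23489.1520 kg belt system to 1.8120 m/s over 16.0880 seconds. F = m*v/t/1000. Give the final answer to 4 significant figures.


F = 23489.1520 * 1.8120 / 16.0880 / 1000
F = 2.646 kN


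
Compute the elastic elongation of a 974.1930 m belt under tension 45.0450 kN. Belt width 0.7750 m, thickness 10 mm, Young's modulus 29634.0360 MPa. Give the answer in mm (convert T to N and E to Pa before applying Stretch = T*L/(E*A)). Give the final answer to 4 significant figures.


A = 0.7750 * 0.01 = 0.00775 m^2
Stretch = 45.0450*1000 * 974.1930 / (29634.0360e6 * 0.00775) * 1000
Stretch = 191.1 mm


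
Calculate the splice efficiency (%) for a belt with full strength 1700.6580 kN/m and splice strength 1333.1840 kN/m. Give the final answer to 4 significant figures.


Eff = 1333.1840 / 1700.6580 * 100
Eff = 78.39 %


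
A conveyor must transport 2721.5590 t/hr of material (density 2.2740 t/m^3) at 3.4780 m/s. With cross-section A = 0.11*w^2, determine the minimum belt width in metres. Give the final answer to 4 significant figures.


A_req = 2721.5590 / (3.4780 * 2.2740 * 3600) = 0.0955862 m^2
w = sqrt(0.0955862 / 0.11)
w = 0.9322 m


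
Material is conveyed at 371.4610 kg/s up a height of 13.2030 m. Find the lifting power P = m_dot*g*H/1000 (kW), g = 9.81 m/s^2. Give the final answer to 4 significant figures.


P = 371.4610 * 9.81 * 13.2030 / 1000
P = 48.11 kW


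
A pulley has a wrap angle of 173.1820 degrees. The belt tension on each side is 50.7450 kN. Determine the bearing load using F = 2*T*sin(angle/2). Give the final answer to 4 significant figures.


F = 2 * 50.7450 * sin(173.1820/2 deg)
F = 101.3 kN


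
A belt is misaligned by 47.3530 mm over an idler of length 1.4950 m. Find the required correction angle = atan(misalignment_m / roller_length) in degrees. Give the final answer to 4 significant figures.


misalign_m = 47.3530 / 1000 = 0.047353 m
angle = atan(0.047353 / 1.4950)
angle = 1.814 deg


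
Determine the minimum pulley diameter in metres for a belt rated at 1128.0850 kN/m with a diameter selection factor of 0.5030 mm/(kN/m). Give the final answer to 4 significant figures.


D = 1128.0850 * 0.5030 / 1000
D = 0.5674 m


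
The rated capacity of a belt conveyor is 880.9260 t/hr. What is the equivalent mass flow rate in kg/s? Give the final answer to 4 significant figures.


m_dot = 880.9260 * 1000 / 3600
m_dot = 244.7 kg/s


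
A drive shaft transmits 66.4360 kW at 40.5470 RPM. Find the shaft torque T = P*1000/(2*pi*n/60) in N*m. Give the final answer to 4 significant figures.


omega = 2*pi*40.5470/60 = 4.24607 rad/s
T = 66.4360*1000 / 4.24607
T = 15650 N*m


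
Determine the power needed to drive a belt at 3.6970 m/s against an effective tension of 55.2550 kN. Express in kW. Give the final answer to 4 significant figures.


P = Te * v = 55.2550 * 3.6970
P = 204.3 kW


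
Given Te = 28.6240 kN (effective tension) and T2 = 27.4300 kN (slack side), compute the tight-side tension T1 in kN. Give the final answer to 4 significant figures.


T1 = Te + T2 = 28.6240 + 27.4300
T1 = 56.05 kN


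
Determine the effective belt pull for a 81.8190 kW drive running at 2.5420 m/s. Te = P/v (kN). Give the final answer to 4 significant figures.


Te = P / v = 81.8190 / 2.5420
Te = 32.19 kN


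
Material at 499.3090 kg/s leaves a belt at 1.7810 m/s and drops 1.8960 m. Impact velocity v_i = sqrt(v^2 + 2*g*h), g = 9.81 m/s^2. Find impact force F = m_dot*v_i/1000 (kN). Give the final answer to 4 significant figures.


v_i = sqrt(1.7810^2 + 2*9.81*1.8960) = 6.35386 m/s
F = 499.3090 * 6.35386 / 1000
F = 3.173 kN


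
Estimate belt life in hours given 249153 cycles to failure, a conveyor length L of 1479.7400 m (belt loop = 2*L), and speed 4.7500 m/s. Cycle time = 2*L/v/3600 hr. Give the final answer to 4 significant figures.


cycle_time = 2 * 1479.7400 / 4.7500 / 3600 = 0.173069 hr
life = 249153 * 0.173069 = 43120 hours


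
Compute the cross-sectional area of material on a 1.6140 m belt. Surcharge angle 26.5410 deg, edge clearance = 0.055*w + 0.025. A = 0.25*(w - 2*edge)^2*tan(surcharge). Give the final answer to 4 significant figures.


edge = 0.055*1.6140 + 0.025 = 0.11377 m
ew = 1.6140 - 2*0.11377 = 1.38646 m
A = 0.25 * 1.38646^2 * tan(26.5410 deg)
A = 0.2400 m^2


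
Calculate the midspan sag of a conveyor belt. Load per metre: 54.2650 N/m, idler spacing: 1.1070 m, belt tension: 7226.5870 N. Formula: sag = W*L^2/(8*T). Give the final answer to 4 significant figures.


sag = 54.2650 * 1.1070^2 / (8 * 7226.5870)
sag = 0.001150 m


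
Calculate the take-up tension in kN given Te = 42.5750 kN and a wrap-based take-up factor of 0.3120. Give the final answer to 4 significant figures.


T_tu = 42.5750 * 0.3120
T_tu = 13.28 kN


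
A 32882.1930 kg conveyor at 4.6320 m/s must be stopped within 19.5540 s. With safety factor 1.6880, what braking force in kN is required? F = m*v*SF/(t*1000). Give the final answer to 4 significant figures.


F = 32882.1930 * 4.6320 / 19.5540 * 1.6880 / 1000
F = 13.15 kN


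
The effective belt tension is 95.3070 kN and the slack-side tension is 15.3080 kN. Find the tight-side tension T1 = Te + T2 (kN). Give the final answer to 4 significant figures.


T1 = Te + T2 = 95.3070 + 15.3080
T1 = 110.6 kN


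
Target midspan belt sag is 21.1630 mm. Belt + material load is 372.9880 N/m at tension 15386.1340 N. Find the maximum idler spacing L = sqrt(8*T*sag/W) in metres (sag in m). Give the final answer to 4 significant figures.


sag = 21.1630/1000 = 0.021163 m
L = sqrt(8 * 15386.1340 * 0.021163 / 372.9880)
L = 2.643 m


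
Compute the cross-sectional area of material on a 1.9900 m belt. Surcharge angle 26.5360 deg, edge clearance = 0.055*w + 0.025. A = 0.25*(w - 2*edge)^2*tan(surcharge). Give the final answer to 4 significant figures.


edge = 0.055*1.9900 + 0.025 = 0.13445 m
ew = 1.9900 - 2*0.13445 = 1.7211 m
A = 0.25 * 1.7211^2 * tan(26.5360 deg)
A = 0.3698 m^2


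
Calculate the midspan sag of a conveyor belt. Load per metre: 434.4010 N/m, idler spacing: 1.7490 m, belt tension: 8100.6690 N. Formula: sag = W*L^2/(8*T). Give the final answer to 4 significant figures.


sag = 434.4010 * 1.7490^2 / (8 * 8100.6690)
sag = 0.02050 m


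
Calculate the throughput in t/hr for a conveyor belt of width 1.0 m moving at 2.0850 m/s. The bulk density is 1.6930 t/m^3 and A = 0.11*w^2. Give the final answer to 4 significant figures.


A = 0.11 * 1.0^2 = 0.11 m^2
C = 0.11 * 2.0850 * 1.6930 * 3600
C = 1398 t/hr


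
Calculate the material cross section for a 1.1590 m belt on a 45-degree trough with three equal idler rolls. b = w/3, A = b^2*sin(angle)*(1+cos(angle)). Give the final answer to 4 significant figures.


b = 1.1590/3 = 0.386333 m
A = 0.386333^2 * sin(45 deg) * (1 + cos(45 deg))
A = 0.1802 m^2


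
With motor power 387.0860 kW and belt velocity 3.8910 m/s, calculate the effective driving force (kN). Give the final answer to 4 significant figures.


Te = P / v = 387.0860 / 3.8910
Te = 99.48 kN


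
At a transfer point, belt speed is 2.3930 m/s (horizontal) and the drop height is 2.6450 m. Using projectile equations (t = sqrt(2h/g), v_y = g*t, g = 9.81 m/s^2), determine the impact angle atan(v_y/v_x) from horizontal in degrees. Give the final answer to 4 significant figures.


t = sqrt(2*2.6450/9.81) = 0.734333 s
v_y = 9.81 * 0.734333 = 7.20381 m/s
angle = atan(7.20381 / 2.3930) = 71.62 deg


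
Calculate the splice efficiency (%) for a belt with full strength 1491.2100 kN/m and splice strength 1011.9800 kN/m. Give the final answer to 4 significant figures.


Eff = 1011.9800 / 1491.2100 * 100
Eff = 67.86 %


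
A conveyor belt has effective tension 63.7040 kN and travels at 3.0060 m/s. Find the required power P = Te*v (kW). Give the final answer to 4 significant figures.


P = Te * v = 63.7040 * 3.0060
P = 191.5 kW


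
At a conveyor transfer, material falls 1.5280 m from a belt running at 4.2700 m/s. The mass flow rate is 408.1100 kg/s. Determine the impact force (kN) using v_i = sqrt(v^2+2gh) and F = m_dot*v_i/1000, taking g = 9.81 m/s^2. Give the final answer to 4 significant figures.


v_i = sqrt(4.2700^2 + 2*9.81*1.5280) = 6.9435 m/s
F = 408.1100 * 6.9435 / 1000
F = 2.834 kN


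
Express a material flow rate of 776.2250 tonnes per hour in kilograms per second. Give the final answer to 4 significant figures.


m_dot = 776.2250 * 1000 / 3600
m_dot = 215.6 kg/s


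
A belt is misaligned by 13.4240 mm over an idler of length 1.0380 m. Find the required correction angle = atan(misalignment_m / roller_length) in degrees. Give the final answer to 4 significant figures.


misalign_m = 13.4240 / 1000 = 0.013424 m
angle = atan(0.013424 / 1.0380)
angle = 0.7409 deg


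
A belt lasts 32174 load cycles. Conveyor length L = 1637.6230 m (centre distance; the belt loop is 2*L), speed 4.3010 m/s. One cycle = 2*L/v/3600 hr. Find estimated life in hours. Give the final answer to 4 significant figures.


cycle_time = 2 * 1637.6230 / 4.3010 / 3600 = 0.21153 hr
life = 32174 * 0.21153 = 6806 hours


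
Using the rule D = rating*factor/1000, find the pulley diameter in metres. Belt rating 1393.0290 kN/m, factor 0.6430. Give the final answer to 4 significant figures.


D = 1393.0290 * 0.6430 / 1000
D = 0.8957 m


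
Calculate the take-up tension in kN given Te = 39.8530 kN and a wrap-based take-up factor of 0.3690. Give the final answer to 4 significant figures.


T_tu = 39.8530 * 0.3690
T_tu = 14.71 kN


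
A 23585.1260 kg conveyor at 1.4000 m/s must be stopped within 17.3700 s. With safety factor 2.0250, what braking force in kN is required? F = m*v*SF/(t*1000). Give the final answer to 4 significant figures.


F = 23585.1260 * 1.4000 / 17.3700 * 2.0250 / 1000
F = 3.849 kN


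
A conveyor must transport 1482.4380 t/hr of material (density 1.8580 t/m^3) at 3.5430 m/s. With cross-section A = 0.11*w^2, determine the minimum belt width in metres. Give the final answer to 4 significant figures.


A_req = 1482.4380 / (3.5430 * 1.8580 * 3600) = 0.0625543 m^2
w = sqrt(0.0625543 / 0.11)
w = 0.7541 m


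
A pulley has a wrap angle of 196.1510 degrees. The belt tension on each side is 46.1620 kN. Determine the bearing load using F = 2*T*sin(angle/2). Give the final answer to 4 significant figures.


F = 2 * 46.1620 * sin(196.1510/2 deg)
F = 91.41 kN


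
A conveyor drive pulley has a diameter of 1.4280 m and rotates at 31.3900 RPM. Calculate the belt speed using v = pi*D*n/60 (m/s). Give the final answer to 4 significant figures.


v = pi * 1.4280 * 31.3900 / 60
v = 2.347 m/s


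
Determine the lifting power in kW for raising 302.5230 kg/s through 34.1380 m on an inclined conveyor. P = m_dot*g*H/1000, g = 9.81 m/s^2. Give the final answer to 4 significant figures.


P = 302.5230 * 9.81 * 34.1380 / 1000
P = 101.3 kW


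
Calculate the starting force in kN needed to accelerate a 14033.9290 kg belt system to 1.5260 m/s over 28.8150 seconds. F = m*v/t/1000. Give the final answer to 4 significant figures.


F = 14033.9290 * 1.5260 / 28.8150 / 1000
F = 0.7432 kN


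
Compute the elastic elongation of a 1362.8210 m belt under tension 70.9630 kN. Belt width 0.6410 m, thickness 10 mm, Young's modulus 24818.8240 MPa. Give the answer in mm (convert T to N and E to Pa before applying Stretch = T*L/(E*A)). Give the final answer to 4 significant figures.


A = 0.6410 * 0.01 = 0.00641 m^2
Stretch = 70.9630*1000 * 1362.8210 / (24818.8240e6 * 0.00641) * 1000
Stretch = 607.9 mm


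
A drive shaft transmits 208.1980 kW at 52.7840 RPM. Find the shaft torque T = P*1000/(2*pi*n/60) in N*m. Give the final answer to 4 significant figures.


omega = 2*pi*52.7840/60 = 5.52753 rad/s
T = 208.1980*1000 / 5.52753
T = 37670 N*m


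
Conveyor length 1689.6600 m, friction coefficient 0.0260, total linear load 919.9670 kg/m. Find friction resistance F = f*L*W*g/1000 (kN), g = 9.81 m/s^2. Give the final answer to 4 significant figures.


F = 0.0260 * 1689.6600 * 919.9670 * 9.81 / 1000
F = 396.5 kN


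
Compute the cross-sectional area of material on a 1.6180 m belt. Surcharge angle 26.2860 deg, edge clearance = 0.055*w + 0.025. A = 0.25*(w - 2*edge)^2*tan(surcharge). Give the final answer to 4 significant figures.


edge = 0.055*1.6180 + 0.025 = 0.11399 m
ew = 1.6180 - 2*0.11399 = 1.39002 m
A = 0.25 * 1.39002^2 * tan(26.2860 deg)
A = 0.2386 m^2


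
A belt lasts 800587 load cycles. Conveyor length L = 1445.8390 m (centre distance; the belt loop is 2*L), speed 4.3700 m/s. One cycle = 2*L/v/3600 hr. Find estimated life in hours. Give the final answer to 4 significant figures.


cycle_time = 2 * 1445.8390 / 4.3700 / 3600 = 0.183809 hr
life = 800587 * 0.183809 = 147200 hours


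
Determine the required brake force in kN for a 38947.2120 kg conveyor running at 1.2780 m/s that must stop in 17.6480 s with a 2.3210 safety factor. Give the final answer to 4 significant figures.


F = 38947.2120 * 1.2780 / 17.6480 * 2.3210 / 1000
F = 6.546 kN


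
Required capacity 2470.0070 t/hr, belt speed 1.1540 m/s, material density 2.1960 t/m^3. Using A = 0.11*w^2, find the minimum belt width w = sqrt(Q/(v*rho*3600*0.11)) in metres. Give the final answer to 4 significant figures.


A_req = 2470.0070 / (1.1540 * 2.1960 * 3600) = 0.270743 m^2
w = sqrt(0.270743 / 0.11)
w = 1.569 m


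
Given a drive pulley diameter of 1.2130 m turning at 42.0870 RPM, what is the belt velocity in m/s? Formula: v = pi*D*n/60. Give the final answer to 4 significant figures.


v = pi * 1.2130 * 42.0870 / 60
v = 2.673 m/s


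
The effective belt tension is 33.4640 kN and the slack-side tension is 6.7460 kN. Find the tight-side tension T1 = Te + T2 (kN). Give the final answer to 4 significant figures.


T1 = Te + T2 = 33.4640 + 6.7460
T1 = 40.21 kN


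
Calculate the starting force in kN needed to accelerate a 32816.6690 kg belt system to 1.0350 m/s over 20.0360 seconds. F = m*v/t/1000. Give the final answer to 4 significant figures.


F = 32816.6690 * 1.0350 / 20.0360 / 1000
F = 1.695 kN


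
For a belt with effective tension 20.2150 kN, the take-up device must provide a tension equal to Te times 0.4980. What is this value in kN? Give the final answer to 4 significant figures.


T_tu = 20.2150 * 0.4980
T_tu = 10.07 kN


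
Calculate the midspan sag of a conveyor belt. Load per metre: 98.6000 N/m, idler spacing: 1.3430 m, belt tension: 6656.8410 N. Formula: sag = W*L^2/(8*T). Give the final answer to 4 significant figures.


sag = 98.6000 * 1.3430^2 / (8 * 6656.8410)
sag = 0.003339 m


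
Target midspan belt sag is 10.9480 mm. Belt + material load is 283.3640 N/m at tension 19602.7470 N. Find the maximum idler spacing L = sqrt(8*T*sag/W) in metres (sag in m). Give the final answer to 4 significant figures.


sag = 10.9480/1000 = 0.010948 m
L = sqrt(8 * 19602.7470 * 0.010948 / 283.3640)
L = 2.461 m


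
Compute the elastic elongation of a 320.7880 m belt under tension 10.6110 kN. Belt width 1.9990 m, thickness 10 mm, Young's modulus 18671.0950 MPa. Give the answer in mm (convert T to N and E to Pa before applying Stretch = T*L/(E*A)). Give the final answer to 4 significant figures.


A = 1.9990 * 0.01 = 0.01999 m^2
Stretch = 10.6110*1000 * 320.7880 / (18671.0950e6 * 0.01999) * 1000
Stretch = 9.120 mm


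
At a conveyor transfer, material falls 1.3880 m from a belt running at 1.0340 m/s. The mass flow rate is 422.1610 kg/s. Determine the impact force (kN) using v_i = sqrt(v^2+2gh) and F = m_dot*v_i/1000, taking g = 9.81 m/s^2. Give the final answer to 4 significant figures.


v_i = sqrt(1.0340^2 + 2*9.81*1.3880) = 5.31994 m/s
F = 422.1610 * 5.31994 / 1000
F = 2.246 kN


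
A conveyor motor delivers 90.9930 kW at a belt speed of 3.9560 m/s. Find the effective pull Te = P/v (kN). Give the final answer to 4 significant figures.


Te = P / v = 90.9930 / 3.9560
Te = 23.00 kN


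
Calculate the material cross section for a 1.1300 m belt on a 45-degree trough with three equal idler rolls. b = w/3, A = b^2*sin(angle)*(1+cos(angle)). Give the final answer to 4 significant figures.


b = 1.1300/3 = 0.376667 m
A = 0.376667^2 * sin(45 deg) * (1 + cos(45 deg))
A = 0.1713 m^2


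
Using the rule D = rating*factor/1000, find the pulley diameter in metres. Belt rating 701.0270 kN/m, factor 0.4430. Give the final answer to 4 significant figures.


D = 701.0270 * 0.4430 / 1000
D = 0.3106 m


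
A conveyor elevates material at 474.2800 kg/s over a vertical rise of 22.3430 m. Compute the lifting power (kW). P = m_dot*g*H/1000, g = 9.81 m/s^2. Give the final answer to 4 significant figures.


P = 474.2800 * 9.81 * 22.3430 / 1000
P = 104.0 kW


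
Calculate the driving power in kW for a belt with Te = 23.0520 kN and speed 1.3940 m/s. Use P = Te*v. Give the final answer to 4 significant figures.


P = Te * v = 23.0520 * 1.3940
P = 32.13 kW


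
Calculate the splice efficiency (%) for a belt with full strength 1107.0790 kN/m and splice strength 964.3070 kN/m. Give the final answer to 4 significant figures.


Eff = 964.3070 / 1107.0790 * 100
Eff = 87.10 %


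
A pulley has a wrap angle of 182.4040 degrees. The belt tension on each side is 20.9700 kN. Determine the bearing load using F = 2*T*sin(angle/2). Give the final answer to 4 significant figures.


F = 2 * 20.9700 * sin(182.4040/2 deg)
F = 41.93 kN


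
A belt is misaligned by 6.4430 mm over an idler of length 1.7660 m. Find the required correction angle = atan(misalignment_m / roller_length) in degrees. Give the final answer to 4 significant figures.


misalign_m = 6.4430 / 1000 = 0.006443 m
angle = atan(0.006443 / 1.7660)
angle = 0.2090 deg


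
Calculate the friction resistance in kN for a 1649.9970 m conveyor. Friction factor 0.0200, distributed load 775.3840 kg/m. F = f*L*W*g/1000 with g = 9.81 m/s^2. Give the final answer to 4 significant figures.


F = 0.0200 * 1649.9970 * 775.3840 * 9.81 / 1000
F = 251.0 kN


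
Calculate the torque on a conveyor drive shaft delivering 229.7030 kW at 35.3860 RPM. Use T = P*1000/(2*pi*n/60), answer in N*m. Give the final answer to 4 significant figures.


omega = 2*pi*35.3860/60 = 3.70561 rad/s
T = 229.7030*1000 / 3.70561
T = 61990 N*m


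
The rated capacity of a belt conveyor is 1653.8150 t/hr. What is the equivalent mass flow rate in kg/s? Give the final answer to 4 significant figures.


m_dot = 1653.8150 * 1000 / 3600
m_dot = 459.4 kg/s


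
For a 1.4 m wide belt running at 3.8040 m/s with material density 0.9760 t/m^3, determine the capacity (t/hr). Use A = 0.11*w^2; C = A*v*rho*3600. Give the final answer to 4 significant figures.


A = 0.11 * 1.4^2 = 0.2156 m^2
C = 0.2156 * 3.8040 * 0.9760 * 3600
C = 2882 t/hr


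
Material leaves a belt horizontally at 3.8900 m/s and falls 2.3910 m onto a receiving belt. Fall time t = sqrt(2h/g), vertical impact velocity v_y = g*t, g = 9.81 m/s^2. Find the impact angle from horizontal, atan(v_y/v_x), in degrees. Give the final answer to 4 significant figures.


t = sqrt(2*2.3910/9.81) = 0.698185 s
v_y = 9.81 * 0.698185 = 6.84919 m/s
angle = atan(6.84919 / 3.8900) = 60.41 deg


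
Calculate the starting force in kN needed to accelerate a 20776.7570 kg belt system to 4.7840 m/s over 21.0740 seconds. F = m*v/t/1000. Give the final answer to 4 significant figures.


F = 20776.7570 * 4.7840 / 21.0740 / 1000
F = 4.717 kN


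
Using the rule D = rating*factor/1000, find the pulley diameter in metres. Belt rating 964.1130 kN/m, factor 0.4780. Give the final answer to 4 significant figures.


D = 964.1130 * 0.4780 / 1000
D = 0.4608 m


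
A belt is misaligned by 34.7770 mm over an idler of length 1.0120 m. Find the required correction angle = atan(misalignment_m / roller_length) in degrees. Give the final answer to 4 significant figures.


misalign_m = 34.7770 / 1000 = 0.034777 m
angle = atan(0.034777 / 1.0120)
angle = 1.968 deg


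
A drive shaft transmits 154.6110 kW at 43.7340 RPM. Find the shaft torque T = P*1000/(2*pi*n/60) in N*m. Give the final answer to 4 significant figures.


omega = 2*pi*43.7340/60 = 4.57981 rad/s
T = 154.6110*1000 / 4.57981
T = 33760 N*m


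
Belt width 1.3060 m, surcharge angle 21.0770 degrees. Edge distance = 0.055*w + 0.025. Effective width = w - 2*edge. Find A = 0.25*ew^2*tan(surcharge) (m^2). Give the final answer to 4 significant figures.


edge = 0.055*1.3060 + 0.025 = 0.09683 m
ew = 1.3060 - 2*0.09683 = 1.11234 m
A = 0.25 * 1.11234^2 * tan(21.0770 deg)
A = 0.1192 m^2


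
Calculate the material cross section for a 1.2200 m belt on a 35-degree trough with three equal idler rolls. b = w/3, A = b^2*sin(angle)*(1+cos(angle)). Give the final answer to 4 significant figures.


b = 1.2200/3 = 0.406667 m
A = 0.406667^2 * sin(35 deg) * (1 + cos(35 deg))
A = 0.1726 m^2


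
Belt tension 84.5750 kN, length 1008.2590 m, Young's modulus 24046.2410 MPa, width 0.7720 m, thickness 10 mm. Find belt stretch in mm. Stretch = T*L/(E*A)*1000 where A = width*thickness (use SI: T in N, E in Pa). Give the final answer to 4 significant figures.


A = 0.7720 * 0.01 = 0.00772 m^2
Stretch = 84.5750*1000 * 1008.2590 / (24046.2410e6 * 0.00772) * 1000
Stretch = 459.4 mm


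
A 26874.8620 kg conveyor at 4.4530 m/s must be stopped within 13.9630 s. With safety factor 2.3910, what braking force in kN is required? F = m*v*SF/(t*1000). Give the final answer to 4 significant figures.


F = 26874.8620 * 4.4530 / 13.9630 * 2.3910 / 1000
F = 20.49 kN


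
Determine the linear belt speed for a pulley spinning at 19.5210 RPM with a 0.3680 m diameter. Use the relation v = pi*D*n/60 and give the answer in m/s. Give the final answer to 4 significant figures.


v = pi * 0.3680 * 19.5210 / 60
v = 0.3761 m/s


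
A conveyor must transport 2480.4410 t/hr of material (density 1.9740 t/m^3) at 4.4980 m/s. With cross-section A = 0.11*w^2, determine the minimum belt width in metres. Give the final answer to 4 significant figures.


A_req = 2480.4410 / (4.4980 * 1.9740 * 3600) = 0.0775997 m^2
w = sqrt(0.0775997 / 0.11)
w = 0.8399 m


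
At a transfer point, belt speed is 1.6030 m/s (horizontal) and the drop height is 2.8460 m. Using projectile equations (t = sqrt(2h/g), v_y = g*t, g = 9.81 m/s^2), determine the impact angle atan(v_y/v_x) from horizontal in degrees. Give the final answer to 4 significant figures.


t = sqrt(2*2.8460/9.81) = 0.761725 s
v_y = 9.81 * 0.761725 = 7.47252 m/s
angle = atan(7.47252 / 1.6030) = 77.89 deg


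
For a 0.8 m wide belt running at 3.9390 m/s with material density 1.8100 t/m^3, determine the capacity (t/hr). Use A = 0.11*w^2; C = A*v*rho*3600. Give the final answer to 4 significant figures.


A = 0.11 * 0.8^2 = 0.0704 m^2
C = 0.0704 * 3.9390 * 1.8100 * 3600
C = 1807 t/hr


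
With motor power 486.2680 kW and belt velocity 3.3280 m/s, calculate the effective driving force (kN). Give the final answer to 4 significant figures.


Te = P / v = 486.2680 / 3.3280
Te = 146.1 kN


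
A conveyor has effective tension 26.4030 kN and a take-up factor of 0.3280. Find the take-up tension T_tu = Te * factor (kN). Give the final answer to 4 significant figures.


T_tu = 26.4030 * 0.3280
T_tu = 8.660 kN


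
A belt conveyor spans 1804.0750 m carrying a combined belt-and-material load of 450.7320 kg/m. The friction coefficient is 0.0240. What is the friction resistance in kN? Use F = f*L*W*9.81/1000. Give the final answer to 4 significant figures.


F = 0.0240 * 1804.0750 * 450.7320 * 9.81 / 1000
F = 191.4 kN


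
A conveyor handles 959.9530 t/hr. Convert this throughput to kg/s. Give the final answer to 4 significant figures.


m_dot = 959.9530 * 1000 / 3600
m_dot = 266.7 kg/s


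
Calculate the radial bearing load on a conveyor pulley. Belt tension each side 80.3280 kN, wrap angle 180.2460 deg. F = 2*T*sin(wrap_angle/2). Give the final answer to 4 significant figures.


F = 2 * 80.3280 * sin(180.2460/2 deg)
F = 160.7 kN


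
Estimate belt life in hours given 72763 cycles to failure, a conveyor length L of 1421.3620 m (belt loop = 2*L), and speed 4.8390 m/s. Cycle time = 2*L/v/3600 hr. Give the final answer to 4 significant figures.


cycle_time = 2 * 1421.3620 / 4.8390 / 3600 = 0.163184 hr
life = 72763 * 0.163184 = 11870 hours


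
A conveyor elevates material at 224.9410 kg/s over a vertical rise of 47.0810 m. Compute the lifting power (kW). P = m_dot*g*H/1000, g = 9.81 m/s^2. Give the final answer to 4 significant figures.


P = 224.9410 * 9.81 * 47.0810 / 1000
P = 103.9 kW


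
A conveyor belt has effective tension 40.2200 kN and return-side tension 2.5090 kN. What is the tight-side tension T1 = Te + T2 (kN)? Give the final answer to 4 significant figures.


T1 = Te + T2 = 40.2200 + 2.5090
T1 = 42.73 kN


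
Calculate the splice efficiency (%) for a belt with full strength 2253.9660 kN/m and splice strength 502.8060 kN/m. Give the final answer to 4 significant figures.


Eff = 502.8060 / 2253.9660 * 100
Eff = 22.31 %


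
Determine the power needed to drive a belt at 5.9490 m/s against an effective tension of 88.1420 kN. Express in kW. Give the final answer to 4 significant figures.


P = Te * v = 88.1420 * 5.9490
P = 524.4 kW


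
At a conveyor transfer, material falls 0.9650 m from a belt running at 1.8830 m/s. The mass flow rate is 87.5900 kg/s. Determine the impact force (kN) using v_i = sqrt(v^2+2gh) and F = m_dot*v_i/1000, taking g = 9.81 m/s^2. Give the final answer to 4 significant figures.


v_i = sqrt(1.8830^2 + 2*9.81*0.9650) = 4.7412 m/s
F = 87.5900 * 4.7412 / 1000
F = 0.4153 kN


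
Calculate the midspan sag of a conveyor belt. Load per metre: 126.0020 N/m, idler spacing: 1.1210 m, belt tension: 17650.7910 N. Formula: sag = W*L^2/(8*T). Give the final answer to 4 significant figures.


sag = 126.0020 * 1.1210^2 / (8 * 17650.7910)
sag = 0.001121 m


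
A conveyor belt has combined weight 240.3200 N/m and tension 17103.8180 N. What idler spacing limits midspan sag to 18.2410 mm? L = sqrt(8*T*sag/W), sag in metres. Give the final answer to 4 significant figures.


sag = 18.2410/1000 = 0.018241 m
L = sqrt(8 * 17103.8180 * 0.018241 / 240.3200)
L = 3.223 m


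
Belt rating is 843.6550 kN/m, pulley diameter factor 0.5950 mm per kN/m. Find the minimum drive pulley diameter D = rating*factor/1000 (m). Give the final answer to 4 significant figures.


D = 843.6550 * 0.5950 / 1000
D = 0.5020 m


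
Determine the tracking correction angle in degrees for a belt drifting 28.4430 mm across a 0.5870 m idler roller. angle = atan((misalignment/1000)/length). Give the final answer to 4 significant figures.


misalign_m = 28.4430 / 1000 = 0.028443 m
angle = atan(0.028443 / 0.5870)
angle = 2.774 deg


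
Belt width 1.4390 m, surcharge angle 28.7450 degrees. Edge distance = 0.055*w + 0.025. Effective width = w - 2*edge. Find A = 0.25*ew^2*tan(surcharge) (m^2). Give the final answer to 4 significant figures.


edge = 0.055*1.4390 + 0.025 = 0.104145 m
ew = 1.4390 - 2*0.104145 = 1.23071 m
A = 0.25 * 1.23071^2 * tan(28.7450 deg)
A = 0.2077 m^2


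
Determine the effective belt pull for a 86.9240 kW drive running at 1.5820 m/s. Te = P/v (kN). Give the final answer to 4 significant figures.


Te = P / v = 86.9240 / 1.5820
Te = 54.95 kN


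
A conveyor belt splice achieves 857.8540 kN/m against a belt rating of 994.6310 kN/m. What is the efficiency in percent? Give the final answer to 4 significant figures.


Eff = 857.8540 / 994.6310 * 100
Eff = 86.25 %


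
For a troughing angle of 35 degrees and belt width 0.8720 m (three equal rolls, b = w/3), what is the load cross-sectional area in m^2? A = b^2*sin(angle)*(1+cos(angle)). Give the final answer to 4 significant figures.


b = 0.8720/3 = 0.290667 m
A = 0.290667^2 * sin(35 deg) * (1 + cos(35 deg))
A = 0.08816 m^2


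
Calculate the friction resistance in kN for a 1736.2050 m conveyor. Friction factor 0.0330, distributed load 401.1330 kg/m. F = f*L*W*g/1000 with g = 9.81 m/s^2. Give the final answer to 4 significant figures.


F = 0.0330 * 1736.2050 * 401.1330 * 9.81 / 1000
F = 225.5 kN


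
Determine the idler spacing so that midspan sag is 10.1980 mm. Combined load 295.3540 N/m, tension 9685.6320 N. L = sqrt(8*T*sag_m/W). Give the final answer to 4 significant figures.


sag = 10.1980/1000 = 0.010198 m
L = sqrt(8 * 9685.6320 * 0.010198 / 295.3540)
L = 1.636 m


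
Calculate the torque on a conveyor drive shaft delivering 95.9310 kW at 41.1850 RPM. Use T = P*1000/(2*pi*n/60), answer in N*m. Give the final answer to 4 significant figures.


omega = 2*pi*41.1850/60 = 4.31288 rad/s
T = 95.9310*1000 / 4.31288
T = 22240 N*m


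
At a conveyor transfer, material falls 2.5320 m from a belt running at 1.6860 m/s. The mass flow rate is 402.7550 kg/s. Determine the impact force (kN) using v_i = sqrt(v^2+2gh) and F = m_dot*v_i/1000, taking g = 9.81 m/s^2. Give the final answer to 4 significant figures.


v_i = sqrt(1.6860^2 + 2*9.81*2.5320) = 7.2471 m/s
F = 402.7550 * 7.2471 / 1000
F = 2.919 kN


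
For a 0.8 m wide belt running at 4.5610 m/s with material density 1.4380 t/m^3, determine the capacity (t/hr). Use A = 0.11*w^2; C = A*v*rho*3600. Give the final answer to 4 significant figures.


A = 0.11 * 0.8^2 = 0.0704 m^2
C = 0.0704 * 4.5610 * 1.4380 * 3600
C = 1662 t/hr


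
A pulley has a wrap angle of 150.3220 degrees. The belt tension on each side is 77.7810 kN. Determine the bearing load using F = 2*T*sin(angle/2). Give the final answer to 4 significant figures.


F = 2 * 77.7810 * sin(150.3220/2 deg)
F = 150.4 kN


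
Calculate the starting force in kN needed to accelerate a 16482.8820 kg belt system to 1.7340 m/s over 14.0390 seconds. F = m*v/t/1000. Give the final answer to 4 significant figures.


F = 16482.8820 * 1.7340 / 14.0390 / 1000
F = 2.036 kN


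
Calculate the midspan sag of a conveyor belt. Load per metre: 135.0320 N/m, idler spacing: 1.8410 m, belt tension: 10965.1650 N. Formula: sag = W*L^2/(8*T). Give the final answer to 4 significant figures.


sag = 135.0320 * 1.8410^2 / (8 * 10965.1650)
sag = 0.005217 m


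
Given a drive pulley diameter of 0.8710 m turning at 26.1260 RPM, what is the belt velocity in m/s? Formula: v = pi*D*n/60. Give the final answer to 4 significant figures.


v = pi * 0.8710 * 26.1260 / 60
v = 1.191 m/s


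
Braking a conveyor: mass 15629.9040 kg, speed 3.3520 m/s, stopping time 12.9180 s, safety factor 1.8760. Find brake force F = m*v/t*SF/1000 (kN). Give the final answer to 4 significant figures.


F = 15629.9040 * 3.3520 / 12.9180 * 1.8760 / 1000
F = 7.608 kN


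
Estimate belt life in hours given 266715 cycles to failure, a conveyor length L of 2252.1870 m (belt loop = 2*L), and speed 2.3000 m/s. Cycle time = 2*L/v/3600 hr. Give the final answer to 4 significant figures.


cycle_time = 2 * 2252.1870 / 2.3000 / 3600 = 0.544007 hr
life = 266715 * 0.544007 = 145100 hours


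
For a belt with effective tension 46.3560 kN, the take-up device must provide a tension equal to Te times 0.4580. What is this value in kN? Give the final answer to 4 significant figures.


T_tu = 46.3560 * 0.4580
T_tu = 21.23 kN


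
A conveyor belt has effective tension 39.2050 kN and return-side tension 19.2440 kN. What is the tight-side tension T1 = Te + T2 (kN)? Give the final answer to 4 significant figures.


T1 = Te + T2 = 39.2050 + 19.2440
T1 = 58.45 kN


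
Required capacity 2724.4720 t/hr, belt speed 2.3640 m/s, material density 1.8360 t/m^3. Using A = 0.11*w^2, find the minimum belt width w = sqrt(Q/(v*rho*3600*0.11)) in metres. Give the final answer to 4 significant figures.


A_req = 2724.4720 / (2.3640 * 1.8360 * 3600) = 0.174365 m^2
w = sqrt(0.174365 / 0.11)
w = 1.259 m


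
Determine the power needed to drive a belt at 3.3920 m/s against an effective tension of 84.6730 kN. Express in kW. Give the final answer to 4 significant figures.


P = Te * v = 84.6730 * 3.3920
P = 287.2 kW


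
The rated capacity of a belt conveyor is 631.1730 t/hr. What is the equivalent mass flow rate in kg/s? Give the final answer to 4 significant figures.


m_dot = 631.1730 * 1000 / 3600
m_dot = 175.3 kg/s


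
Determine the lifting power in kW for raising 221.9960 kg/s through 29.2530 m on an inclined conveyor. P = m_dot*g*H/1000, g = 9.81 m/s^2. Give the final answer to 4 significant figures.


P = 221.9960 * 9.81 * 29.2530 / 1000
P = 63.71 kW


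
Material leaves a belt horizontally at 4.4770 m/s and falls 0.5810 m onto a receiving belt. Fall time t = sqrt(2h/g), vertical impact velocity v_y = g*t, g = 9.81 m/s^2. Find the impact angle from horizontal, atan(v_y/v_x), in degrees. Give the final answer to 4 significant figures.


t = sqrt(2*0.5810/9.81) = 0.344166 s
v_y = 9.81 * 0.344166 = 3.37627 m/s
angle = atan(3.37627 / 4.4770) = 37.02 deg


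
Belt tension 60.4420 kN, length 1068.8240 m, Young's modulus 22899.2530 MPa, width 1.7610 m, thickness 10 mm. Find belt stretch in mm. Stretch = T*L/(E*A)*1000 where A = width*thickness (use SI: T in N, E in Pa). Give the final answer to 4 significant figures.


A = 1.7610 * 0.01 = 0.01761 m^2
Stretch = 60.4420*1000 * 1068.8240 / (22899.2530e6 * 0.01761) * 1000
Stretch = 160.2 mm
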